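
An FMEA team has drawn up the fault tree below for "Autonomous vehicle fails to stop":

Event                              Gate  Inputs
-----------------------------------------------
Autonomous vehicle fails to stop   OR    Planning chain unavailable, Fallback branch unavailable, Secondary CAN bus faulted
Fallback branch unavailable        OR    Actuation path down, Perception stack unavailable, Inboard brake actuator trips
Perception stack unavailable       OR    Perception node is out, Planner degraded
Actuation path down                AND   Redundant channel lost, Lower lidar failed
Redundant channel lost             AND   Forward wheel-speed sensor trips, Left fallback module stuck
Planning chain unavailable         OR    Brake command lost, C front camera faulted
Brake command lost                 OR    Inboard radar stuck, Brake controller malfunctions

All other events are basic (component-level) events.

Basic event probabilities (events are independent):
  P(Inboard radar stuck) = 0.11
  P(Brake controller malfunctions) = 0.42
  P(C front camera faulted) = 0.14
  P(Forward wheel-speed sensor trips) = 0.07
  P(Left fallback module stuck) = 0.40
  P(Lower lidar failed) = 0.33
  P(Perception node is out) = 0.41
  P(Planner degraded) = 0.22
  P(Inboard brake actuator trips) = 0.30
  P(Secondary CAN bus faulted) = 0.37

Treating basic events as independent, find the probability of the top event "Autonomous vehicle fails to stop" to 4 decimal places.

0.9107

P(Brake command lost) [OR] = 1 − (1−0.11) × (1−0.42) = 0.483800
P(Planning chain unavailable) [OR] = 1 − (1−0.483800) × (1−0.14) = 0.556068
P(Redundant channel lost) [AND] = 0.07 × 0.40 = 0.028000
P(Actuation path down) [AND] = 0.028000 × 0.33 = 0.009240
P(Perception stack unavailable) [OR] = 1 − (1−0.41) × (1−0.22) = 0.539800
P(Fallback branch unavailable) [OR] = 1 − (1−0.009240) × (1−0.539800) × (1−0.30) = 0.680837
P(Autonomous vehicle fails to stop) [OR] = 1 − (1−0.556068) × (1−0.680837) × (1−0.37) = 0.910737
Rounded to 4 decimal places: P(Autonomous vehicle fails to stop) ≈ 0.9107.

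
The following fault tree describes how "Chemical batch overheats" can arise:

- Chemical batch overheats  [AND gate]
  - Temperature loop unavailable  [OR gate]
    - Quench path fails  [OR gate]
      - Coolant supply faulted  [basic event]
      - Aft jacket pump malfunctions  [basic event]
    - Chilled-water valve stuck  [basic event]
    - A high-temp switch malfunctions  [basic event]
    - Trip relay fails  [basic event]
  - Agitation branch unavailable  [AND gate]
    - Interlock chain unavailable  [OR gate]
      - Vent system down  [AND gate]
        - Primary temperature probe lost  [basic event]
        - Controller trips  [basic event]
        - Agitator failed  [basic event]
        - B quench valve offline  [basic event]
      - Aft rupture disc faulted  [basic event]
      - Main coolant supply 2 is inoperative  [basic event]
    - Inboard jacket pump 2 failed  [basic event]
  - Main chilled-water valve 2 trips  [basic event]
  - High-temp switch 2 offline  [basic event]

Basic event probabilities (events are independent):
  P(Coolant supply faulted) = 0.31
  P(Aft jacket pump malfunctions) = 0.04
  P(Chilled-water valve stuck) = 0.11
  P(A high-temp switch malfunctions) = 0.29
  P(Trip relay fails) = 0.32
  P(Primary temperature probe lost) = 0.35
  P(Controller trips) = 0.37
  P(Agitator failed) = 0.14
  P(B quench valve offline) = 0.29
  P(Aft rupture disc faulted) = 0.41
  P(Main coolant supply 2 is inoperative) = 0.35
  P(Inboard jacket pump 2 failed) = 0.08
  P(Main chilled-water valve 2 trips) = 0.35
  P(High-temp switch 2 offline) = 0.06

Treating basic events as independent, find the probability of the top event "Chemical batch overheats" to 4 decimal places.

0.0007

P(Quench path fails) [OR] = 1 − (1−0.31) × (1−0.04) = 0.337600
P(Temperature loop unavailable) [OR] = 1 − (1−0.337600) × (1−0.11) × (1−0.29) × (1−0.32) = 0.715372
P(Vent system down) [AND] = 0.35 × 0.37 × 0.14 × 0.29 = 0.005258
P(Interlock chain unavailable) [OR] = 1 − (1−0.005258) × (1−0.41) × (1−0.35) = 0.618516
P(Agitation branch unavailable) [AND] = 0.618516 × 0.08 = 0.049481
P(Chemical batch overheats) [AND] = 0.715372 × 0.049481 × 0.35 × 0.06 = 0.000743
Rounded to 4 decimal places: P(Chemical batch overheats) ≈ 0.0007.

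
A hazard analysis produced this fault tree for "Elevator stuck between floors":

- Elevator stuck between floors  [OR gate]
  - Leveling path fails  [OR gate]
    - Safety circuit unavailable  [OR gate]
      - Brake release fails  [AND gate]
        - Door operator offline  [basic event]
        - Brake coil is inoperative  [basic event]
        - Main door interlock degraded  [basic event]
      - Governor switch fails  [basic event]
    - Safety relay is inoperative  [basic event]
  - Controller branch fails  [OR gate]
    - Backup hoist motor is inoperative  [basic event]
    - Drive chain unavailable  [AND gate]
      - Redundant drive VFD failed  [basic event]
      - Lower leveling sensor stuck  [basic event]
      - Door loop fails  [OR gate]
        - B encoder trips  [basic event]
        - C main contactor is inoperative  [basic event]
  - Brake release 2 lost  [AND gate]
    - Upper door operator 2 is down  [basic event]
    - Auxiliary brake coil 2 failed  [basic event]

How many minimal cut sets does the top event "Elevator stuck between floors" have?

7

Brake release fails [AND]: one cut set from each child combined → 1 × 1 × 1 = 1 cut set(s).
Safety circuit unavailable [OR]: union of children's cut sets → 2 cut set(s).
Leveling path fails [OR]: union of children's cut sets → 3 cut set(s).
Door loop fails [OR]: union of children's cut sets → 2 cut set(s).
Drive chain unavailable [AND]: one cut set from each child combined → 1 × 1 × 2 = 2 cut set(s).
Controller branch fails [OR]: union of children's cut sets → 3 cut set(s).
Brake release 2 lost [AND]: one cut set from each child combined → 1 × 1 = 1 cut set(s).
Elevator stuck between floors [OR]: union of children's cut sets → 7 cut set(s).
Minimal cut sets: {Brake coil is inoperative, Door operator offline, Main door interlock degraded}; {Governor switch fails}; {Safety relay is inoperative}; {Backup hoist motor is inoperative}; {B encoder trips, Lower leveling sensor stuck, Redundant drive VFD failed}; {C main contactor is inoperative, Lower leveling sensor stuck, Redundant drive VFD failed}; {Auxiliary brake coil 2 failed, Upper door operator 2 is down}.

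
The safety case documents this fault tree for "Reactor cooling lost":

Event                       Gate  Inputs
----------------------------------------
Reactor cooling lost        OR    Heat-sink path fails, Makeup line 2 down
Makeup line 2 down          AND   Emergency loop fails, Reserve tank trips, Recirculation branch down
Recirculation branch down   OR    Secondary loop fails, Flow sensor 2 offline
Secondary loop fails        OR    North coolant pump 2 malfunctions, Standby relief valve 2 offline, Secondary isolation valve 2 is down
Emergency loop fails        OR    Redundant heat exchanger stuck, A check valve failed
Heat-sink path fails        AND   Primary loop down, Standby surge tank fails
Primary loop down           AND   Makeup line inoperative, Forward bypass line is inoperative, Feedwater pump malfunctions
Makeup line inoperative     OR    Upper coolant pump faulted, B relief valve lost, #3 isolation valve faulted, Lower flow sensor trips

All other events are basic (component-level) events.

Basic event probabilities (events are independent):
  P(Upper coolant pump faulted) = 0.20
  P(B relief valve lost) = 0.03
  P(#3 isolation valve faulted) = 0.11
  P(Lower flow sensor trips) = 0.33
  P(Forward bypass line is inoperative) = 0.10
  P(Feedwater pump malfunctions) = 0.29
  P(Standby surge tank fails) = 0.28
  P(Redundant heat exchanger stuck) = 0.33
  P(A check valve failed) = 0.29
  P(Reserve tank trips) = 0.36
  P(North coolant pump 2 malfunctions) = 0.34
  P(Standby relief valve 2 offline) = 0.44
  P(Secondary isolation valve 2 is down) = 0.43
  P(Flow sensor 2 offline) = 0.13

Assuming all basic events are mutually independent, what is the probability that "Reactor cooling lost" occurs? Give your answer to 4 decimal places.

0.1578

P(Makeup line inoperative) [OR] = 1 − (1−0.20) × (1−0.03) × (1−0.11) × (1−0.33) = 0.537271
P(Primary loop down) [AND] = 0.537271 × 0.10 × 0.29 = 0.015581
P(Heat-sink path fails) [AND] = 0.015581 × 0.28 = 0.004363
P(Emergency loop fails) [OR] = 1 − (1−0.33) × (1−0.29) = 0.524300
P(Secondary loop fails) [OR] = 1 − (1−0.34) × (1−0.44) × (1−0.43) = 0.789328
P(Recirculation branch down) [OR] = 1 − (1−0.789328) × (1−0.13) = 0.816715
P(Makeup line 2 down) [AND] = 0.524300 × 0.36 × 0.816715 = 0.154153
P(Reactor cooling lost) [OR] = 1 − (1−0.004363) × (1−0.154153) = 0.157843
Rounded to 4 decimal places: P(Reactor cooling lost) ≈ 0.1578.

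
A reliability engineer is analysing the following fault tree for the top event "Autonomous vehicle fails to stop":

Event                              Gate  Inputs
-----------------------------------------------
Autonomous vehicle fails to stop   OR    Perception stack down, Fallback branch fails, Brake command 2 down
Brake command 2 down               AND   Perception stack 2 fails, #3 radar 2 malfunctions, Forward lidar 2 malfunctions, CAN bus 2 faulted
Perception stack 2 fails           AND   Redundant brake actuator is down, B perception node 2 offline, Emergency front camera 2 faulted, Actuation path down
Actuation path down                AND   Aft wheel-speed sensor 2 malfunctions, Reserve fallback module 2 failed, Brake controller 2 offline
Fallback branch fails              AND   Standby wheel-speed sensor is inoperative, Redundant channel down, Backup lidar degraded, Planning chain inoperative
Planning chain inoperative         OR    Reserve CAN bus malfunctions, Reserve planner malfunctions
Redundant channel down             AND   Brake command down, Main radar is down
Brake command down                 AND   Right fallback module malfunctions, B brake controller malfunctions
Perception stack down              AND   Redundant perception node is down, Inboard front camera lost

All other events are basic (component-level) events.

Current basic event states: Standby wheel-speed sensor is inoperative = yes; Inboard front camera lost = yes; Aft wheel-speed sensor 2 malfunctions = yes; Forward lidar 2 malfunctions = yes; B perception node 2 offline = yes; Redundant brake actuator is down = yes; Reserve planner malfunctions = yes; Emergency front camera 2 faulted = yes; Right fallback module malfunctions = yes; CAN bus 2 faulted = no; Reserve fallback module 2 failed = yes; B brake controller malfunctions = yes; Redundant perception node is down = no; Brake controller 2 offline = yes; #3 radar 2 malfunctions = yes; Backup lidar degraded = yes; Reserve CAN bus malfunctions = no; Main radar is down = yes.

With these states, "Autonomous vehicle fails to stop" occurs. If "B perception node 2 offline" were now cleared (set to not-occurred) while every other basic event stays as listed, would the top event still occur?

Yes

Counterfactual: set "B perception node 2 offline" to not occurred.
Perception stack down [AND]: Redundant perception node is down=not, Inboard front camera lost=occurs → not all inputs occur → does not occur.
Brake command down [AND]: Right fallback module malfunctions=occurs, B brake controller malfunctions=occurs → all inputs occur → occurs.
Redundant channel down [AND]: Brake command down=occurs, Main radar is down=occurs → all inputs occur → occurs.
Planning chain inoperative [OR]: Reserve CAN bus malfunctions=not, Reserve planner malfunctions=occurs → at least one input occurs → occurs.
Fallback branch fails [AND]: Standby wheel-speed sensor is inoperative=occurs, Redundant channel down=occurs, Backup lidar degraded=occurs, Planning chain inoperative=occurs → all inputs occur → occurs.
Actuation path down [AND]: Aft wheel-speed sensor 2 malfunctions=occurs, Reserve fallback module 2 failed=occurs, Brake controller 2 offline=occurs → all inputs occur → occurs.
Perception stack 2 fails [AND]: Redundant brake actuator is down=occurs, B perception node 2 offline=not, Emergency front camera 2 faulted=occurs, Actuation path down=occurs → not all inputs occur → does not occur.
Brake command 2 down [AND]: Perception stack 2 fails=not, #3 radar 2 malfunctions=occurs, Forward lidar 2 malfunctions=occurs, CAN bus 2 faulted=not → not all inputs occur → does not occur.
Autonomous vehicle fails to stop [OR]: Perception stack down=not, Fallback branch fails=occurs, Brake command 2 down=not → at least one input occurs → occurs.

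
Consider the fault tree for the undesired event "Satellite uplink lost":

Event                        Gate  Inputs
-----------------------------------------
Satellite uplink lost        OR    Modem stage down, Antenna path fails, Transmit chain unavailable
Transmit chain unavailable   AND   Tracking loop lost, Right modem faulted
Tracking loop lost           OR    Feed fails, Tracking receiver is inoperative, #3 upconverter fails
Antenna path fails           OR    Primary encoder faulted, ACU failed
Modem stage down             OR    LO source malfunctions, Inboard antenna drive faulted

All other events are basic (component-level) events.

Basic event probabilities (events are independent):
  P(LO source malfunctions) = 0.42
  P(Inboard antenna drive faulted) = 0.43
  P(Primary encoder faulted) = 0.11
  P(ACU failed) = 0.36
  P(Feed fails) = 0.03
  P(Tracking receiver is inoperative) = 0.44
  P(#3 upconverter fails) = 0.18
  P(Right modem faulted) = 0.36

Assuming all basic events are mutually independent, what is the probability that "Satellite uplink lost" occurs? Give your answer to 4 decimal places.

0.8493

P(Modem stage down) [OR] = 1 − (1−0.42) × (1−0.43) = 0.669400
P(Antenna path fails) [OR] = 1 − (1−0.11) × (1−0.36) = 0.430400
P(Tracking loop lost) [OR] = 1 − (1−0.03) × (1−0.44) × (1−0.18) = 0.554576
P(Transmit chain unavailable) [AND] = 0.554576 × 0.36 = 0.199647
P(Satellite uplink lost) [OR] = 1 − (1−0.669400) × (1−0.430400) × (1−0.199647) = 0.849286
Rounded to 4 decimal places: P(Satellite uplink lost) ≈ 0.8493.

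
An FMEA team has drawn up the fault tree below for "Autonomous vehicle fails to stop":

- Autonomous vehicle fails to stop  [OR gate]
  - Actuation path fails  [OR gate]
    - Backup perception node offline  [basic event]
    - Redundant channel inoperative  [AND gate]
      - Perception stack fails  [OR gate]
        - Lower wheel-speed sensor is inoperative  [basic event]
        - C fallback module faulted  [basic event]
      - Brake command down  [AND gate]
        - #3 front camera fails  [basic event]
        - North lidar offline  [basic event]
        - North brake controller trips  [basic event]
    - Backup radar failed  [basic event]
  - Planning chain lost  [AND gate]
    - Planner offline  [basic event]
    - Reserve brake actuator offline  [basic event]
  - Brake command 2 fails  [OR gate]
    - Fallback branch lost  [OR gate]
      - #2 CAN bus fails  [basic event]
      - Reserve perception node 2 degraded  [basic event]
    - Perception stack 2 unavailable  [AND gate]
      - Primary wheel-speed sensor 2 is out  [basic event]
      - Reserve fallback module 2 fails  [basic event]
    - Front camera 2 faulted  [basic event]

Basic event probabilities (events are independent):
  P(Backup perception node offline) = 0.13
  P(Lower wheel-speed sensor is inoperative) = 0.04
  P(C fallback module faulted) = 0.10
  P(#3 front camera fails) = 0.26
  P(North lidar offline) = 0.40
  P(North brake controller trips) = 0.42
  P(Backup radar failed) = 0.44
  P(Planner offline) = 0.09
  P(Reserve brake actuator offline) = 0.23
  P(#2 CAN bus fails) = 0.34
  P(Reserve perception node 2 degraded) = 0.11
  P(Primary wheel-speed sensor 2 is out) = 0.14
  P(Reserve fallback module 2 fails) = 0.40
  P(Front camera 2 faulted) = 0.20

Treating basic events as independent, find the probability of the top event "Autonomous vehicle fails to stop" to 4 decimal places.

P(Perception stack fails) [OR] = 1 − (1−0.04) × (1−0.10) = 0.136000
P(Brake command down) [AND] = 0.26 × 0.40 × 0.42 = 0.043680
P(Redundant channel inoperative) [AND] = 0.136000 × 0.043680 = 0.005940
P(Actuation path fails) [OR] = 1 − (1−0.13) × (1−0.005940) × (1−0.44) = 0.515694
P(Planning chain lost) [AND] = 0.09 × 0.23 = 0.020700
P(Fallback branch lost) [OR] = 1 − (1−0.34) × (1−0.11) = 0.412600
P(Perception stack 2 unavailable) [AND] = 0.14 × 0.40 = 0.056000
P(Brake command 2 fails) [OR] = 1 − (1−0.412600) × (1−0.056000) × (1−0.20) = 0.556396
P(Autonomous vehicle fails to stop) [OR] = 1 − (1−0.515694) × (1−0.020700) × (1−0.556396) = 0.789607
Rounded to 4 decimal places: P(Autonomous vehicle fails to stop) ≈ 0.7896.

0.7896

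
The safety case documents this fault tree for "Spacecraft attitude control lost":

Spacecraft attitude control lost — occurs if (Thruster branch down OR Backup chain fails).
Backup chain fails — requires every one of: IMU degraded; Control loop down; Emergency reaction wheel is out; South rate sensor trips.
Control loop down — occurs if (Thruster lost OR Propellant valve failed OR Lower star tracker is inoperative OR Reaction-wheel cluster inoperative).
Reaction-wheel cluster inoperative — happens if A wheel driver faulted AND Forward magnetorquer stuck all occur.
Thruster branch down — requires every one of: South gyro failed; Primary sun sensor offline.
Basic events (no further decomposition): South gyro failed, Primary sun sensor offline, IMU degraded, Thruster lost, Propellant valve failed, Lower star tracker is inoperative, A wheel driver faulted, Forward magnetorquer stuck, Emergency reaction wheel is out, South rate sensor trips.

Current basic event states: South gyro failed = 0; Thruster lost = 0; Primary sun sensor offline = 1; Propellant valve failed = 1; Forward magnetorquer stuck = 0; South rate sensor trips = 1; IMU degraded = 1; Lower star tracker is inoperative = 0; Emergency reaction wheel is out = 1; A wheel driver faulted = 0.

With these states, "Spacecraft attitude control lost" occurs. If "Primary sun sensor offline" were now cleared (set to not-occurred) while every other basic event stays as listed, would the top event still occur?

Counterfactual: set "Primary sun sensor offline" to not occurred.
Thruster branch down [AND]: South gyro failed=not, Primary sun sensor offline=not → not all inputs occur → does not occur.
Reaction-wheel cluster inoperative [AND]: A wheel driver faulted=not, Forward magnetorquer stuck=not → not all inputs occur → does not occur.
Control loop down [OR]: Thruster lost=not, Propellant valve failed=occurs, Lower star tracker is inoperative=not, Reaction-wheel cluster inoperative=not → at least one input occurs → occurs.
Backup chain fails [AND]: IMU degraded=occurs, Control loop down=occurs, Emergency reaction wheel is out=occurs, South rate sensor trips=occurs → all inputs occur → occurs.
Spacecraft attitude control lost [OR]: Thruster branch down=not, Backup chain fails=occurs → at least one input occurs → occurs.

Yes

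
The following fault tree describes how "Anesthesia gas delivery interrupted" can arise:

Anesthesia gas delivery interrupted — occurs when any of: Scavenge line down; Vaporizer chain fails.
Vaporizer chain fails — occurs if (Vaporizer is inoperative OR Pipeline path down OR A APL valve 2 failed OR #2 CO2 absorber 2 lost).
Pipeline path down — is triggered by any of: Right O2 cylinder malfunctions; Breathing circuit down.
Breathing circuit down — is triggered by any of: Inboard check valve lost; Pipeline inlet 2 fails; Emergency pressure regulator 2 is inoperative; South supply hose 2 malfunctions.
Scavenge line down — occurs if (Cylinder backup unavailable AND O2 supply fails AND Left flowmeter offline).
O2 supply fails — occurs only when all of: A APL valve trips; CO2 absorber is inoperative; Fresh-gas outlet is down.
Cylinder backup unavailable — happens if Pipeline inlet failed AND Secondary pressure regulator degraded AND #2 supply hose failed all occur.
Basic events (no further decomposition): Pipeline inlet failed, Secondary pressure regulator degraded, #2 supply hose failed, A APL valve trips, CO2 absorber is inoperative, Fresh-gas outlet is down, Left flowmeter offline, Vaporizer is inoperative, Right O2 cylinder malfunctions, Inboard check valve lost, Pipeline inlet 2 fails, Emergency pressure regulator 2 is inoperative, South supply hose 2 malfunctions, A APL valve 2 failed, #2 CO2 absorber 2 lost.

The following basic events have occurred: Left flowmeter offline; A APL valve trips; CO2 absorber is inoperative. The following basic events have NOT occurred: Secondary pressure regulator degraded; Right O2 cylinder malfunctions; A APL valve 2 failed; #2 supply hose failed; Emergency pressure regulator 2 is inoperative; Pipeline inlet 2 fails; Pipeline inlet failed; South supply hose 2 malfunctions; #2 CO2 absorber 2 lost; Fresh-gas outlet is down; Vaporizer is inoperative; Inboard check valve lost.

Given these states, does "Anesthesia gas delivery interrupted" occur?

Cylinder backup unavailable [AND]: Pipeline inlet failed=not, Secondary pressure regulator degraded=not, #2 supply hose failed=not → not all inputs occur → does not occur.
O2 supply fails [AND]: A APL valve trips=occurs, CO2 absorber is inoperative=occurs, Fresh-gas outlet is down=not → not all inputs occur → does not occur.
Scavenge line down [AND]: Cylinder backup unavailable=not, O2 supply fails=not, Left flowmeter offline=occurs → not all inputs occur → does not occur.
Breathing circuit down [OR]: Inboard check valve lost=not, Pipeline inlet 2 fails=not, Emergency pressure regulator 2 is inoperative=not, South supply hose 2 malfunctions=not → no input occurs → does not occur.
Pipeline path down [OR]: Right O2 cylinder malfunctions=not, Breathing circuit down=not → no input occurs → does not occur.
Vaporizer chain fails [OR]: Vaporizer is inoperative=not, Pipeline path down=not, A APL valve 2 failed=not, #2 CO2 absorber 2 lost=not → no input occurs → does not occur.
Anesthesia gas delivery interrupted [OR]: Scavenge line down=not, Vaporizer chain fails=not → no input occurs → does not occur.

No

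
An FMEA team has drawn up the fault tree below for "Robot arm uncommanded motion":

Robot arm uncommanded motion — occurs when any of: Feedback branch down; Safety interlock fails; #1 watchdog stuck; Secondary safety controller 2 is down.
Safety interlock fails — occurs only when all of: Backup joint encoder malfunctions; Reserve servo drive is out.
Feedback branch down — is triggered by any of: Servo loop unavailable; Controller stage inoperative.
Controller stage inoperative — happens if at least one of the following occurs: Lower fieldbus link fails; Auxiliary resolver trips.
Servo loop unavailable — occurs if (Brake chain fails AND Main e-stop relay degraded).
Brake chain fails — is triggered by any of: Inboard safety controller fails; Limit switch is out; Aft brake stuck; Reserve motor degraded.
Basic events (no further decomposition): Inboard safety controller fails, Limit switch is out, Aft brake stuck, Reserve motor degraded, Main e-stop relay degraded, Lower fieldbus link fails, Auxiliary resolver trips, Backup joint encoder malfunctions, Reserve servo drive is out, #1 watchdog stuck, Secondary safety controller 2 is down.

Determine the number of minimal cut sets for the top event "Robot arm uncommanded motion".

Brake chain fails [OR]: union of children's cut sets → 4 cut set(s).
Servo loop unavailable [AND]: one cut set from each child combined → 4 × 1 = 4 cut set(s).
Controller stage inoperative [OR]: union of children's cut sets → 2 cut set(s).
Feedback branch down [OR]: union of children's cut sets → 6 cut set(s).
Safety interlock fails [AND]: one cut set from each child combined → 1 × 1 = 1 cut set(s).
Robot arm uncommanded motion [OR]: union of children's cut sets → 9 cut set(s).
Minimal cut sets: {Inboard safety controller fails, Main e-stop relay degraded}; {Limit switch is out, Main e-stop relay degraded}; {Aft brake stuck, Main e-stop relay degraded}; {Main e-stop relay degraded, Reserve motor degraded}; {Lower fieldbus link fails}; {Auxiliary resolver trips}; {Backup joint encoder malfunctions, Reserve servo drive is out}; {#1 watchdog stuck}; {Secondary safety controller 2 is down}.

9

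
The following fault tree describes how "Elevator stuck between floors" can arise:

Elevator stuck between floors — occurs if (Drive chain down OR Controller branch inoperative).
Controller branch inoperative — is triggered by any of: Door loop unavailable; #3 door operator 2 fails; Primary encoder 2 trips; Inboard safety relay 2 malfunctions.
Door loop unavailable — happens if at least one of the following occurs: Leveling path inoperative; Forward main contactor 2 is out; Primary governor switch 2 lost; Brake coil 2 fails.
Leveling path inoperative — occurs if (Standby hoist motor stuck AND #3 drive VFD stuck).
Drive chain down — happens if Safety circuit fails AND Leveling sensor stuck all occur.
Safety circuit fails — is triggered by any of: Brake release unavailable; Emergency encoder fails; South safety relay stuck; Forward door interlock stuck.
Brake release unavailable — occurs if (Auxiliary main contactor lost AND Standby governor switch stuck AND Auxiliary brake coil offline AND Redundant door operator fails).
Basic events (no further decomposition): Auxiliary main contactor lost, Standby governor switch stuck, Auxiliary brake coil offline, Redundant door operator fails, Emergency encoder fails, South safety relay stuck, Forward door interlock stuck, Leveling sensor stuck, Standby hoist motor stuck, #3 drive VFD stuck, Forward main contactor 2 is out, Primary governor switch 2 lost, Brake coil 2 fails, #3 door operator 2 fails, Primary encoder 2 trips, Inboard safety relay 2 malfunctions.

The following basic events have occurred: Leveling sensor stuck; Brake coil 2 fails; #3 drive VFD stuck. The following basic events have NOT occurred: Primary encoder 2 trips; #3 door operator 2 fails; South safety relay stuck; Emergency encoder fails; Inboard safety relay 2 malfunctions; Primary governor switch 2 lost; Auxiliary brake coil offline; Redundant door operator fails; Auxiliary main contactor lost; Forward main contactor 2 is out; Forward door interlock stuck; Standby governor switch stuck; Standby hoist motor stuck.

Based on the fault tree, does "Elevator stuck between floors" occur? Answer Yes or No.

Yes

Brake release unavailable [AND]: Auxiliary main contactor lost=not, Standby governor switch stuck=not, Auxiliary brake coil offline=not, Redundant door operator fails=not → not all inputs occur → does not occur.
Safety circuit fails [OR]: Brake release unavailable=not, Emergency encoder fails=not, South safety relay stuck=not, Forward door interlock stuck=not → no input occurs → does not occur.
Drive chain down [AND]: Safety circuit fails=not, Leveling sensor stuck=occurs → not all inputs occur → does not occur.
Leveling path inoperative [AND]: Standby hoist motor stuck=not, #3 drive VFD stuck=occurs → not all inputs occur → does not occur.
Door loop unavailable [OR]: Leveling path inoperative=not, Forward main contactor 2 is out=not, Primary governor switch 2 lost=not, Brake coil 2 fails=occurs → at least one input occurs → occurs.
Controller branch inoperative [OR]: Door loop unavailable=occurs, #3 door operator 2 fails=not, Primary encoder 2 trips=not, Inboard safety relay 2 malfunctions=not → at least one input occurs → occurs.
Elevator stuck between floors [OR]: Drive chain down=not, Controller branch inoperative=occurs → at least one input occurs → occurs.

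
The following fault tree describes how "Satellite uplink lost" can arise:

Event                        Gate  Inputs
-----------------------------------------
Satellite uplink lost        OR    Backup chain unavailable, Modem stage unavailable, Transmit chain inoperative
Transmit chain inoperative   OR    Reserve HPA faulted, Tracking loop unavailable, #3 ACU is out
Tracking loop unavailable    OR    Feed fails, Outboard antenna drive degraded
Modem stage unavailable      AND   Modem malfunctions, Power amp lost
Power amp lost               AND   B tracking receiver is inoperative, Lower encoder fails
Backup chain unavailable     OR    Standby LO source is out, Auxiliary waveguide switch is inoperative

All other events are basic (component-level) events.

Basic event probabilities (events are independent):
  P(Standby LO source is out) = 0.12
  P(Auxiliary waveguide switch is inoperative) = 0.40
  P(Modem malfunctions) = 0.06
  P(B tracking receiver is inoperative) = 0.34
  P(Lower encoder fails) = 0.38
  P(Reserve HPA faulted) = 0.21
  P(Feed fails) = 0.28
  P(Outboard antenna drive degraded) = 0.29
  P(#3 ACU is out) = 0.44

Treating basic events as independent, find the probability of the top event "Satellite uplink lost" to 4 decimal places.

P(Backup chain unavailable) [OR] = 1 − (1−0.12) × (1−0.40) = 0.472000
P(Power amp lost) [AND] = 0.34 × 0.38 = 0.129200
P(Modem stage unavailable) [AND] = 0.06 × 0.129200 = 0.007752
P(Tracking loop unavailable) [OR] = 1 − (1−0.28) × (1−0.29) = 0.488800
P(Transmit chain inoperative) [OR] = 1 − (1−0.21) × (1−0.488800) × (1−0.44) = 0.773845
P(Satellite uplink lost) [OR] = 1 − (1−0.472000) × (1−0.007752) × (1−0.773845) = 0.881516
Rounded to 4 decimal places: P(Satellite uplink lost) ≈ 0.8815.

0.8815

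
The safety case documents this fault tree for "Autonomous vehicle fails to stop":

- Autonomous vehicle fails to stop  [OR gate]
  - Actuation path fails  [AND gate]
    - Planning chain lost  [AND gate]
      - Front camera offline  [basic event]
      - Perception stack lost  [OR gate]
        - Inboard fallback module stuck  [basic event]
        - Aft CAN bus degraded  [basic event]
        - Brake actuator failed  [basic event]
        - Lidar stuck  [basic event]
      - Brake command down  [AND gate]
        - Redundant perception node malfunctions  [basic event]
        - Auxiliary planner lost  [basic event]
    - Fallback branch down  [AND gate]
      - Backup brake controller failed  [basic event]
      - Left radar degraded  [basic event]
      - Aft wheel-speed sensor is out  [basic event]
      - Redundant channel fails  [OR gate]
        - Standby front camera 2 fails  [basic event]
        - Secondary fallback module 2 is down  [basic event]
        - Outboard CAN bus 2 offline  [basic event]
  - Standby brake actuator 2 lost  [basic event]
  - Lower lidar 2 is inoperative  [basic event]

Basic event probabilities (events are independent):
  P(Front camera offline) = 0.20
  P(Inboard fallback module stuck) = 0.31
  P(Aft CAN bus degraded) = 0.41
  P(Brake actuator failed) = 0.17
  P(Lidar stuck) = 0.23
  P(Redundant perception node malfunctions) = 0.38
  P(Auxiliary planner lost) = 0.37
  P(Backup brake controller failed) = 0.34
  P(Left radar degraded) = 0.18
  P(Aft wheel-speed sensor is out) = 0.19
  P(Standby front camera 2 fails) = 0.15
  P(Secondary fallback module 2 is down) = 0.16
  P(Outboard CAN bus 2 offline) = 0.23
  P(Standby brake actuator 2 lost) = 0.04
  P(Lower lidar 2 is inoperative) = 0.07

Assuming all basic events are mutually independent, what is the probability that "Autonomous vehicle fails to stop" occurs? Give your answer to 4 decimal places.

P(Perception stack lost) [OR] = 1 − (1−0.31) × (1−0.41) × (1−0.17) × (1−0.23) = 0.739822
P(Brake command down) [AND] = 0.38 × 0.37 = 0.140600
P(Planning chain lost) [AND] = 0.20 × 0.739822 × 0.140600 = 0.020804
P(Redundant channel fails) [OR] = 1 − (1−0.15) × (1−0.16) × (1−0.23) = 0.450220
P(Fallback branch down) [AND] = 0.34 × 0.18 × 0.19 × 0.450220 = 0.005235
P(Actuation path fails) [AND] = 0.020804 × 0.005235 = 0.000109
P(Autonomous vehicle fails to stop) [OR] = 1 − (1−0.000109) × (1−0.04) × (1−0.07) = 0.107297
Rounded to 4 decimal places: P(Autonomous vehicle fails to stop) ≈ 0.1073.

0.1073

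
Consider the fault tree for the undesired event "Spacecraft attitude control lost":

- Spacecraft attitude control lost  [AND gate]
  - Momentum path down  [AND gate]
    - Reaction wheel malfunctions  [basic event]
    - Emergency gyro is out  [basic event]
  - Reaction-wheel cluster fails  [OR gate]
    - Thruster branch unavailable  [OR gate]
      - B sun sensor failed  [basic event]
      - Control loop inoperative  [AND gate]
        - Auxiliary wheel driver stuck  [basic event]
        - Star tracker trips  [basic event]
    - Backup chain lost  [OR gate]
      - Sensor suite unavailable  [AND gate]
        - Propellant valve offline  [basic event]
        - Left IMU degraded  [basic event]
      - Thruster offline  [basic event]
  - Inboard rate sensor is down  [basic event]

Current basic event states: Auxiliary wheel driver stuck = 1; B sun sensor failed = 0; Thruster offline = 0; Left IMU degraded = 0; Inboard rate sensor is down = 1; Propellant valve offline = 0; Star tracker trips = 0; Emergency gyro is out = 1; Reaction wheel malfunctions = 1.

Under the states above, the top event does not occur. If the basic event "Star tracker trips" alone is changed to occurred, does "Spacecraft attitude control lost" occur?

Counterfactual: set "Star tracker trips" to occurred.
Momentum path down [AND]: Reaction wheel malfunctions=occurs, Emergency gyro is out=occurs → all inputs occur → occurs.
Control loop inoperative [AND]: Auxiliary wheel driver stuck=occurs, Star tracker trips=occurs → all inputs occur → occurs.
Thruster branch unavailable [OR]: B sun sensor failed=not, Control loop inoperative=occurs → at least one input occurs → occurs.
Sensor suite unavailable [AND]: Propellant valve offline=not, Left IMU degraded=not → not all inputs occur → does not occur.
Backup chain lost [OR]: Sensor suite unavailable=not, Thruster offline=not → no input occurs → does not occur.
Reaction-wheel cluster fails [OR]: Thruster branch unavailable=occurs, Backup chain lost=not → at least one input occurs → occurs.
Spacecraft attitude control lost [AND]: Momentum path down=occurs, Reaction-wheel cluster fails=occurs, Inboard rate sensor is down=occurs → all inputs occur → occurs.

Yes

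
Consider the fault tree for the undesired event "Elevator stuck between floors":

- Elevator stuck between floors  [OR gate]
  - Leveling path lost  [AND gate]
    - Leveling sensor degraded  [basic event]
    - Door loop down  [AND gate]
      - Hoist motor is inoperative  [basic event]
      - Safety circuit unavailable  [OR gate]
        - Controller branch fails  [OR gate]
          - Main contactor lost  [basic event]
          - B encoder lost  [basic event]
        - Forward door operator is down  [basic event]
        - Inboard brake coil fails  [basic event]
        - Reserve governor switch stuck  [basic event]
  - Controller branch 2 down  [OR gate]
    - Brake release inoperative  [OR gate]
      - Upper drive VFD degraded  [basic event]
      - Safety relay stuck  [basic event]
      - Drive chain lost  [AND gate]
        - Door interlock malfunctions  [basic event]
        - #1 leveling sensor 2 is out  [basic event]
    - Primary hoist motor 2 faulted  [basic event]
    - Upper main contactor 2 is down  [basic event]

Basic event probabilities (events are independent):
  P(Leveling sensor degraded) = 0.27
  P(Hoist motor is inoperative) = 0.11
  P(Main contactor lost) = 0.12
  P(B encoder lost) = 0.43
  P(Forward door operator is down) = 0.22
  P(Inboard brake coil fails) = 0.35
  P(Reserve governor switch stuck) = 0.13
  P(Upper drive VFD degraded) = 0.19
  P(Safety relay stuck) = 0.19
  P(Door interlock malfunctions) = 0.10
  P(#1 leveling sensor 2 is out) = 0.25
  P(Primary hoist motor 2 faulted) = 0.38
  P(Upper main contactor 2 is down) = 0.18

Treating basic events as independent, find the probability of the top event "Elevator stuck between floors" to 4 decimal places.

P(Controller branch fails) [OR] = 1 − (1−0.12) × (1−0.43) = 0.498400
P(Safety circuit unavailable) [OR] = 1 − (1−0.498400) × (1−0.22) × (1−0.35) × (1−0.13) = 0.778749
P(Door loop down) [AND] = 0.11 × 0.778749 = 0.085662
P(Leveling path lost) [AND] = 0.27 × 0.085662 = 0.023129
P(Drive chain lost) [AND] = 0.10 × 0.25 = 0.025000
P(Brake release inoperative) [OR] = 1 − (1−0.19) × (1−0.19) × (1−0.025000) = 0.360303
P(Controller branch 2 down) [OR] = 1 − (1−0.360303) × (1−0.38) × (1−0.18) = 0.674778
P(Elevator stuck between floors) [OR] = 1 − (1−0.023129) × (1−0.674778) = 0.682300
Rounded to 4 decimal places: P(Elevator stuck between floors) ≈ 0.6823.

0.6823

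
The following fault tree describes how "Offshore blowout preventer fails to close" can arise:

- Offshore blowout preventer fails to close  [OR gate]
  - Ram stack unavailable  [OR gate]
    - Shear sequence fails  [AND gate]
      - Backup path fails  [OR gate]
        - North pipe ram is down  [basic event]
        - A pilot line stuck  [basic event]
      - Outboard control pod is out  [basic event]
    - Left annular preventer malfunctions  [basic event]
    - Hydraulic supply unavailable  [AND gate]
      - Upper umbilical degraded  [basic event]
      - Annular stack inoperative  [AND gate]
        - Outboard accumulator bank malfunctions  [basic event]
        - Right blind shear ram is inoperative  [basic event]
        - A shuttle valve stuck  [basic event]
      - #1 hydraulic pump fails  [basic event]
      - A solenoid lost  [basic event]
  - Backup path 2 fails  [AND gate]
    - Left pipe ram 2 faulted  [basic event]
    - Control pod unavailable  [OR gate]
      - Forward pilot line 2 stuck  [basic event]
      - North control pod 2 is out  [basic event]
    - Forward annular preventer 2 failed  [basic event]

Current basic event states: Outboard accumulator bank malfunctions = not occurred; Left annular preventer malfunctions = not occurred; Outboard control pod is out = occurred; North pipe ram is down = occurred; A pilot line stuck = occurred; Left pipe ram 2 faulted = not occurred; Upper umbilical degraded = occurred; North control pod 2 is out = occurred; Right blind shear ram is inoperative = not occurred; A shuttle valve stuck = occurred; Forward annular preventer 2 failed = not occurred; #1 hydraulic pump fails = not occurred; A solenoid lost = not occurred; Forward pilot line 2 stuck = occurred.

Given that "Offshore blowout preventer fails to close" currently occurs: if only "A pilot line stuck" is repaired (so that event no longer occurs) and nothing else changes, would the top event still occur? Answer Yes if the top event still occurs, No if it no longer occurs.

Counterfactual: set "A pilot line stuck" to not occurred.
Backup path fails [OR]: North pipe ram is down=occurs, A pilot line stuck=not → at least one input occurs → occurs.
Shear sequence fails [AND]: Backup path fails=occurs, Outboard control pod is out=occurs → all inputs occur → occurs.
Annular stack inoperative [AND]: Outboard accumulator bank malfunctions=not, Right blind shear ram is inoperative=not, A shuttle valve stuck=occurs → not all inputs occur → does not occur.
Hydraulic supply unavailable [AND]: Upper umbilical degraded=occurs, Annular stack inoperative=not, #1 hydraulic pump fails=not, A solenoid lost=not → not all inputs occur → does not occur.
Ram stack unavailable [OR]: Shear sequence fails=occurs, Left annular preventer malfunctions=not, Hydraulic supply unavailable=not → at least one input occurs → occurs.
Control pod unavailable [OR]: Forward pilot line 2 stuck=occurs, North control pod 2 is out=occurs → at least one input occurs → occurs.
Backup path 2 fails [AND]: Left pipe ram 2 faulted=not, Control pod unavailable=occurs, Forward annular preventer 2 failed=not → not all inputs occur → does not occur.
Offshore blowout preventer fails to close [OR]: Ram stack unavailable=occurs, Backup path 2 fails=not → at least one input occurs → occurs.

Yes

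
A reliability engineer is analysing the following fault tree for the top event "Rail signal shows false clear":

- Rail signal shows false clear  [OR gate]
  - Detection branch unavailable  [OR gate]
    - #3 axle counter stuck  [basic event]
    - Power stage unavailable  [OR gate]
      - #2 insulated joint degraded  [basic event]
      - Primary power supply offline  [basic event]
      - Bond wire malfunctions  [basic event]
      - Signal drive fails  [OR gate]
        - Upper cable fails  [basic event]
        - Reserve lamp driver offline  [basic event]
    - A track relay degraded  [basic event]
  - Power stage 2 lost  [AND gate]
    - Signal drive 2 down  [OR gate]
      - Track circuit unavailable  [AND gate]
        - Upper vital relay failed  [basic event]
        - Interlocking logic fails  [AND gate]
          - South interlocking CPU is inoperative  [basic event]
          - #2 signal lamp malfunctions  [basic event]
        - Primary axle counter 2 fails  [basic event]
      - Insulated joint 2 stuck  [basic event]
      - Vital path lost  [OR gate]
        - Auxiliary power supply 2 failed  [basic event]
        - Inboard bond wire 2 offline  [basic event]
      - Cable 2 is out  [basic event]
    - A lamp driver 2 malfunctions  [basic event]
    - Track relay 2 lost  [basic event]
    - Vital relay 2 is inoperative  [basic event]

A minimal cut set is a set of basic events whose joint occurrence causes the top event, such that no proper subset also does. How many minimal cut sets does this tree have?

Signal drive fails [OR]: union of children's cut sets → 2 cut set(s).
Power stage unavailable [OR]: union of children's cut sets → 5 cut set(s).
Detection branch unavailable [OR]: union of children's cut sets → 7 cut set(s).
Interlocking logic fails [AND]: one cut set from each child combined → 1 × 1 = 1 cut set(s).
Track circuit unavailable [AND]: one cut set from each child combined → 1 × 1 × 1 = 1 cut set(s).
Vital path lost [OR]: union of children's cut sets → 2 cut set(s).
Signal drive 2 down [OR]: union of children's cut sets → 5 cut set(s).
Power stage 2 lost [AND]: one cut set from each child combined → 5 × 1 × 1 × 1 = 5 cut set(s).
Rail signal shows false clear [OR]: union of children's cut sets → 12 cut set(s).

12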